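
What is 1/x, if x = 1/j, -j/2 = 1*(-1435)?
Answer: 2870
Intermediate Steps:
j = 2870 (j = -2*(-1435) = 2870)
x = 1/2870 ≈ 0.00034843
1/x = 1/(1/2870) = 2870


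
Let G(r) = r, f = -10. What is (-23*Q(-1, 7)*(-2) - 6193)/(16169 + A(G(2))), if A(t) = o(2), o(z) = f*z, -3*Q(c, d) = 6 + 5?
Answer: -19085/48447 ≈ -0.39394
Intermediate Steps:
Q(c, d) = -11/3 (Q(c, d) = -(6 + 5)/3 = -1/3*11 = -11/3)
o(z) = -10*z
A(t) = -20 (A(t) = -10*2 = -20)
(-23*Q(-1, 7)*(-2) - 6193)/(16169 + A(G(2))) = (-23*(-11/3)*(-2) - 6193)/(16169 - 20) = ((253/3)*(-2) - 6193)/16149 = (-506/3 - 6193)*(1/16149) = -19085/3*1/16149 = -19085/48447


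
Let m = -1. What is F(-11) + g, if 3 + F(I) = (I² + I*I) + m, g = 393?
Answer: 631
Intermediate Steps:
F(I) = -4 + 2*I² (F(I) = -3 + ((I² + I*I) - 1) = -3 + ((I² + I²) - 1) = -3 + (2*I² - 1) = -3 + (-1 + 2*I²) = -4 + 2*I²)
F(-11) + g = (-4 + 2*(-11)²) + 393 = (-4 + 2*121) + 393 = (-4 + 242) + 393 = 238 + 393 = 631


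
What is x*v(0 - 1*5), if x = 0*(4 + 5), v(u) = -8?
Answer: 0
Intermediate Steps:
x = 0 (x = 0*9 = 0)
x*v(0 - 1*5) = 0*(-8) = 0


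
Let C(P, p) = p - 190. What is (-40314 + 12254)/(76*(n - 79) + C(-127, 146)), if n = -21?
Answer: 7015/1911 ≈ 3.6709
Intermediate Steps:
C(P, p) = -190 + p
(-40314 + 12254)/(76*(n - 79) + C(-127, 146)) = (-40314 + 12254)/(76*(-21 - 79) + (-190 + 146)) = -28060/(76*(-100) - 44) = -28060/(-7600 - 44) = -28060/(-7644) = -28060*(-1/7644) = 7015/1911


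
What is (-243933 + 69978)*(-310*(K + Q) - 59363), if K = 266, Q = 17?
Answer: 25587562815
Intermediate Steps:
(-243933 + 69978)*(-310*(K + Q) - 59363) = (-243933 + 69978)*(-310*(266 + 17) - 59363) = -173955*(-310*283 - 59363) = -173955*(-87730 - 59363) = -173955*(-147093) = 25587562815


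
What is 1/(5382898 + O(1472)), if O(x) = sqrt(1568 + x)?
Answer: 2691449/14487795437682 - sqrt(190)/7243897718841 ≈ 1.8577e-7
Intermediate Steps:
1/(5382898 + O(1472)) = 1/(5382898 + sqrt(1568 + 1472)) = 1/(5382898 + sqrt(3040)) = 1/(5382898 + 4*sqrt(190))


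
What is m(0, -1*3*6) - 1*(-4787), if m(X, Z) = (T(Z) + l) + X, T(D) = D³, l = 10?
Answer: -1035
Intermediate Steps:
m(X, Z) = 10 + X + Z³ (m(X, Z) = (Z³ + 10) + X = (10 + Z³) + X = 10 + X + Z³)
m(0, -1*3*6) - 1*(-4787) = (10 + 0 + (-1*3*6)³) - 1*(-4787) = (10 + 0 + (-3*6)³) + 4787 = (10 + 0 + (-18)³) + 4787 = (10 + 0 - 5832) + 4787 = -5822 + 4787 = -1035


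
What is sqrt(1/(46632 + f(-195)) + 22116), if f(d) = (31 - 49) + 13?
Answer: sqrt(48081889831591)/46627 ≈ 148.71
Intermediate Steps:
f(d) = -5 (f(d) = -18 + 13 = -5)
sqrt(1/(46632 + f(-195)) + 22116) = sqrt(1/(46632 - 5) + 22116) = sqrt(1/46627 + 22116) = sqrt(1031202733/46627) = sqrt(48081889831591)/46627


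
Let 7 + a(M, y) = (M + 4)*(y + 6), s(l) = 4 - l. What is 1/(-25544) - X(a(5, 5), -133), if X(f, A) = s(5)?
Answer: 25543/25544 ≈ 0.99996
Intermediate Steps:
a(M, y) = -7 + (4 + M)*(6 + y) (a(M, y) = -7 + (M + 4)*(y + 6) = -7 + (4 + M)*(6 + y))
X(f, A) = -1 (X(f, A) = 4 - 1*5 = 4 - 5 = -1)
1/(-25544) - X(a(5, 5), -133) = 1/(-25544) - 1*(-1) = -1/25544 + 1 = 25543/25544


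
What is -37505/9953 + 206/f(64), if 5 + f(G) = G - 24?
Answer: 737643/348355 ≈ 2.1175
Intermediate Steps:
f(G) = -29 + G (f(G) = -5 + (G - 24) = -5 + (-24 + G) = -29 + G)
-37505/9953 + 206/f(64) = -37505/9953 + 206/(-29 + 64) = -37505*1/9953 + 206/35 = -37505/9953 + 206*(1/35) = -37505/9953 + 206/35 = 737643/348355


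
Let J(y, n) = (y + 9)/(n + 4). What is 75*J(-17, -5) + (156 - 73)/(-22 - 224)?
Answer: 147517/246 ≈ 599.66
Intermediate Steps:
J(y, n) = (9 + y)/(4 + n)
75*J(-17, -5) + (156 - 73)/(-22 - 224) = 75*((9 - 17)/(4 - 5)) + (156 - 73)/(-22 - 224) = 75*(-8/(-1)) + 83/(-246) = 75*(-1*(-8)) + 83*(-1/246) = 75*8 - 83/246 = 600 - 83/246 = 147517/246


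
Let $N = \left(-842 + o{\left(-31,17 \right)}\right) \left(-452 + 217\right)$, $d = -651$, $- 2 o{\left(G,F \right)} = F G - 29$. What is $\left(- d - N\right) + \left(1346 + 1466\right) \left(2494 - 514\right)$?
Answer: $5435871$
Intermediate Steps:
$o{\left(G,F \right)} = \frac{29}{2} - \frac{F G}{2}$ ($o{\left(G,F \right)} = - \frac{F G - 29}{2} = - \frac{-29 + F G}{2} = \frac{29}{2} - \frac{F G}{2}$)
$N = 132540$ ($N = \left(-842 - \left(- \frac{29}{2} + \frac{17}{2} \left(-31\right)\right)\right) \left(-452 + 217\right) = \left(-842 + \left(\frac{29}{2} + \frac{527}{2}\right)\right) \left(-235\right) = \left(-842 + 278\right) \left(-235\right) = \left(-564\right) \left(-235\right) = 132540$)
$\left(- d - N\right) + \left(1346 + 1466\right) \left(2494 - 514\right) = \left(\left(-1\right) \left(-651\right) - 132540\right) + \left(1346 + 1466\right) \left(2494 - 514\right) = \left(651 - 132540\right) + 2812 \cdot 1980 = -131889 + 5567760 = 5435871$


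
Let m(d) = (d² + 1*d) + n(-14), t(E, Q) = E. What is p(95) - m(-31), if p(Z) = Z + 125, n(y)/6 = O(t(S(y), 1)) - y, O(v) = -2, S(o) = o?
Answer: -782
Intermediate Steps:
n(y) = -12 - 6*y (n(y) = 6*(-2 - y) = -12 - 6*y)
p(Z) = 125 + Z
m(d) = 72 + d + d² (m(d) = (d² + 1*d) + (-12 - 6*(-14)) = (d² + d) + (-12 + 84) = (d + d²) + 72 = 72 + d + d²)
p(95) - m(-31) = (125 + 95) - (72 - 31 + (-31)²) = 220 - (72 - 31 + 961) = 220 - 1*1002 = 220 - 1002 = -782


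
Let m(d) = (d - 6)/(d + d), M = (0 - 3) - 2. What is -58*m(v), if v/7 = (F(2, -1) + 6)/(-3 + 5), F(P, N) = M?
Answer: 145/7 ≈ 20.714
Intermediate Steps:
M = -5 (M = -3 - 2 = -5)
F(P, N) = -5
v = 7/2 (v = 7*((-5 + 6)/(-3 + 5)) = 7*(1/2) = 7*(1*(½)) = 7*(½) = 7/2 ≈ 3.5000)
m(d) = (-6 + d)/(2*d) (m(d) = (-6 + d)/((2*d)) = (-6 + d)*(1/(2*d)) = (-6 + d)/(2*d))
-58*m(v) = -29*(-6 + 7/2)/7/2 = -29*2*(-5)/(7*2) = -58*(-5/14) = 145/7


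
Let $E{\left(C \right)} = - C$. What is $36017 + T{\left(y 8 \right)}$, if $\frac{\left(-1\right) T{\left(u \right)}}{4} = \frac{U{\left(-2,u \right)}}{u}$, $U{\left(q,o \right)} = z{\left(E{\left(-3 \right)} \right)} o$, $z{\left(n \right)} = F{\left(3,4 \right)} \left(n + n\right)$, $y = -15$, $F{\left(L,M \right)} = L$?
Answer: $35945$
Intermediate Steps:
$z{\left(n \right)} = 6 n$ ($z{\left(n \right)} = 3 \left(n + n\right) = 3 \cdot 2 n = 6 n$)
$U{\left(q,o \right)} = 18 o$ ($U{\left(q,o \right)} = 6 \left(\left(-1\right) \left(-3\right)\right) o = 6 \cdot 3 o = 18 o$)
$T{\left(u \right)} = -72$ ($T{\left(u \right)} = - 4 \frac{18 u}{u} = \left(-4\right) 18 = -72$)
$36017 + T{\left(y 8 \right)} = 36017 - 72 = 35945$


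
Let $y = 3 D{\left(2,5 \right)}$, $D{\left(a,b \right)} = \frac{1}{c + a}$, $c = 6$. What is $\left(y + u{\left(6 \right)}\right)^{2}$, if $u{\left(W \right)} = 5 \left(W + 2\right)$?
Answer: $\frac{104329}{64} \approx 1630.1$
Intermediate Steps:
$u{\left(W \right)} = 10 + 5 W$ ($u{\left(W \right)} = 5 \left(2 + W\right) = 10 + 5 W$)
$D{\left(a,b \right)} = \frac{1}{6 + a}$
$y = \frac{3}{8}$ ($y = \frac{3}{6 + 2} = \frac{3}{8} \approx 0.375$)
$\left(y + u{\left(6 \right)}\right)^{2} = \left(\frac{3}{8} + \left(10 + 5 \cdot 6\right)\right)^{2} = \left(\frac{3}{8} + \left(10 + 30\right)\right)^{2} = \left(\frac{3}{8} + 40\right)^{2} = \left(\frac{323}{8}\right)^{2} = \frac{104329}{64}$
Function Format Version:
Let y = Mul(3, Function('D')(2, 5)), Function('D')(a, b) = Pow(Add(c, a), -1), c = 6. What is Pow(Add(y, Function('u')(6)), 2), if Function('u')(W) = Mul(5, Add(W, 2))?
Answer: Rational(104329, 64) ≈ 1630.1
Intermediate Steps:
Function('u')(W) = Add(10, Mul(5, W)) (Function('u')(W) = Mul(5, Add(2, W)) = Add(10, Mul(5, W)))
Function('D')(a, b) = Pow(Add(6, a), -1)
y = Rational(3, 8) (y = Mul(3, Pow(Add(6, 2), -1)) = Mul(3, Pow(8, -1)) = Mul(3, Rational(1, 8)) = Rational(3, 8) ≈ 0.37500)
Pow(Add(y, Function('u')(6)), 2) = Pow(Add(Rational(3, 8), Add(10, Mul(5, 6))), 2) = Pow(Add(Rational(3, 8), Add(10, 30)), 2) = Pow(Add(Rational(3, 8), 40), 2) = Pow(Rational(323, 8), 2) = Rational(104329, 64)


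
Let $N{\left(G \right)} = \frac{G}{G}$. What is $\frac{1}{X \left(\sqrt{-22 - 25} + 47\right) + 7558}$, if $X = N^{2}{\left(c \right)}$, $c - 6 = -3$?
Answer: $\frac{7605}{57836072} - \frac{i \sqrt{47}}{57836072} \approx 0.00013149 - 1.1854 \cdot 10^{-7} i$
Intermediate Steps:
$c = 3$ ($c = 6 - 3 = 3$)
$N{\left(G \right)} = 1$
$X = 1$ ($X = 1^{2} = 1$)
$\frac{1}{X \left(\sqrt{-22 - 25} + 47\right) + 7558} = \frac{1}{1 \left(\sqrt{-22 - 25} + 47\right) + 7558} = \frac{1}{1 \left(\sqrt{-47} + 47\right) + 7558} = \frac{1}{1 \left(i \sqrt{47} + 47\right) + 7558} = \frac{1}{1 \left(47 + i \sqrt{47}\right) + 7558} = \frac{1}{\left(47 + i \sqrt{47}\right) + 7558} = \frac{1}{7605 + i \sqrt{47}}$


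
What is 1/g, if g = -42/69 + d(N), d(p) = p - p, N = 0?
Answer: -23/14 ≈ -1.6429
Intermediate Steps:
d(p) = 0
g = -14/23 (g = -42/69 + 0 = -42*1/69 + 0 = -14/23 + 0 = -14/23 ≈ -0.60870)
1/g = 1/(-14/23) = -23/14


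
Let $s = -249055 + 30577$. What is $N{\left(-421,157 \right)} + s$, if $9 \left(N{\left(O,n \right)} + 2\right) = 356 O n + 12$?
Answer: $- \frac{25496840}{9} \approx -2.833 \cdot 10^{6}$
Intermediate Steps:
$N{\left(O,n \right)} = - \frac{2}{3} + \frac{356 O n}{9}$ ($N{\left(O,n \right)} = -2 + \frac{356 O n + 12}{9} = -2 + \frac{12 + 356 O n}{9} = -2 + \left(\frac{4}{3} + \frac{356 O n}{9}\right) = - \frac{2}{3} + \frac{356 O n}{9}$)
$s = -218478$
$N{\left(-421,157 \right)} + s = \left(- \frac{2}{3} + \frac{356}{9} \left(-421\right) 157\right) - 218478 = \left(- \frac{2}{3} - \frac{23530532}{9}\right) - 218478 = - \frac{23530538}{9} - 218478 = - \frac{25496840}{9}$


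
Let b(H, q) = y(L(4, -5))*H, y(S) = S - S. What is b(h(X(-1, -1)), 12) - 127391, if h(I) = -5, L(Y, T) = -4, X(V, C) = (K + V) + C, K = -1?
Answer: -127391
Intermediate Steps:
X(V, C) = -1 + C + V (X(V, C) = (-1 + V) + C = -1 + C + V)
y(S) = 0
b(H, q) = 0 (b(H, q) = 0*H = 0)
b(h(X(-1, -1)), 12) - 127391 = 0 - 127391 = -127391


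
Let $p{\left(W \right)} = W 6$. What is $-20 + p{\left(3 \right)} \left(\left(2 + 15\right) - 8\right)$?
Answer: $142$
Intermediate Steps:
$p{\left(W \right)} = 6 W$
$-20 + p{\left(3 \right)} \left(\left(2 + 15\right) - 8\right) = -20 + 6 \cdot 3 \left(\left(2 + 15\right) - 8\right) = -20 + 18 \left(17 - 8\right) = -20 + 18 \cdot 9 = -20 + 162 = 142$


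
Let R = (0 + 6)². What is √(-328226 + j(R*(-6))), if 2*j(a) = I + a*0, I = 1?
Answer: 3*I*√145878/2 ≈ 572.91*I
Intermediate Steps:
R = 36 (R = 6² = 36)
j(a) = ½ (j(a) = (1 + a*0)/2 = (1 + 0)/2 = (½)*1 = ½)
√(-328226 + j(R*(-6))) = √(-328226 + ½) = √(-656451/2) = 3*I*√145878/2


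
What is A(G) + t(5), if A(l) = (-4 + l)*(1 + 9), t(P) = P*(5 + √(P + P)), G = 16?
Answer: 145 + 5*√10 ≈ 160.81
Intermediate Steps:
t(P) = P*(5 + √2*√P) (t(P) = P*(5 + √(2*P)) = P*(5 + √2*√P))
A(l) = -40 + 10*l (A(l) = (-4 + l)*10 = -40 + 10*l)
A(G) + t(5) = (-40 + 10*16) + (5*5 + √2*5^(3/2)) = (-40 + 160) + (25 + √2*(5*√5)) = 120 + (25 + 5*√10) = 145 + 5*√10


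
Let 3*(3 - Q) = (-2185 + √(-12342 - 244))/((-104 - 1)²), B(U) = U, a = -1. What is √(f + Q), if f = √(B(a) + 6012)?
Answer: √(304230 + 99225*√6011 - 3*I*√12586)/315 ≈ 8.9776 - 0.00018891*I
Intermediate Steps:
f = √6011 (f = √(-1 + 6012) = √6011 ≈ 77.531)
Q = 20282/6615 - I*√12586/33075 (Q = 3 - (-2185 + √(-12342 - 244))/(3*((-104 - 1)²)) = 3 - (-2185 + √(-12586))/(3*((-105)²)) = 3 - (-2185 + I*√12586)/(3*11025) = 3 - (-437/2205 + I*√12586/11025)/3 = 3 + (437/6615 - I*√12586/33075) = 20282/6615 - I*√12586/33075 ≈ 3.0661 - 0.0033919*I)
√(f + Q) = √(√6011 + (20282/6615 - I*√12586/33075)) = √(20282/6615 + √6011 - I*√12586/33075)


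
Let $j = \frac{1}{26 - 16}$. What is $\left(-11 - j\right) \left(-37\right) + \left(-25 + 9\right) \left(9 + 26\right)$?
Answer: $- \frac{1493}{10} \approx -149.3$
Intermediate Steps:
$j = \frac{1}{10} \approx 0.1$
$\left(-11 - j\right) \left(-37\right) + \left(-25 + 9\right) \left(9 + 26\right) = \left(-11 - \frac{1}{10}\right) \left(-37\right) + \left(-25 + 9\right) \left(9 + 26\right) = \left(-11 - \frac{1}{10}\right) \left(-37\right) - 560 = \left(- \frac{111}{10}\right) \left(-37\right) - 560 = \frac{4107}{10} - 560 = - \frac{1493}{10}$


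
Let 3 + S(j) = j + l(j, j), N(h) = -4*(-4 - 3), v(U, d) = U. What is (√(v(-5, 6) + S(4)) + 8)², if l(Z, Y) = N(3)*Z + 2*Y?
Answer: 180 + 32*√29 ≈ 352.33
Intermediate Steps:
N(h) = 28 (N(h) = -4*(-7) = 28)
l(Z, Y) = 2*Y + 28*Z (l(Z, Y) = 28*Z + 2*Y = 2*Y + 28*Z)
S(j) = -3 + 31*j (S(j) = -3 + (j + (2*j + 28*j)) = -3 + (j + 30*j) = -3 + 31*j)
(√(v(-5, 6) + S(4)) + 8)² = (√(-5 + (-3 + 31*4)) + 8)² = (√(-5 + (-3 + 124)) + 8)² = (√(-5 + 121) + 8)² = (√116 + 8)² = (2*√29 + 8)² = (8 + 2*√29)²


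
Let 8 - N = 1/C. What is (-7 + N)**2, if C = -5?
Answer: 36/25 ≈ 1.4400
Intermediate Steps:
N = 41/5 (N = 8 - 1/(-5) = 8 - 1*(-1/5) = 8 + 1/5 = 41/5 ≈ 8.2000)
(-7 + N)**2 = (-7 + 41/5)**2 = (6/5)**2 = 36/25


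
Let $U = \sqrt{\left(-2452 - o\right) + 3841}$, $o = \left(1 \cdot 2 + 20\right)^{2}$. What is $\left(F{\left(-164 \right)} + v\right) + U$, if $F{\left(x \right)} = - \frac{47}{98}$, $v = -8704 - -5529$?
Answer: $- \frac{311197}{98} + \sqrt{905} \approx -3145.4$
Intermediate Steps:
$v = -3175$ ($v = -8704 + 5529 = -3175$)
$o = 484$ ($o = \left(2 + 20\right)^{2} = 22^{2} = 484$)
$F{\left(x \right)} = - \frac{47}{98}$ ($F{\left(x \right)} = \left(-47\right) \frac{1}{98} = - \frac{47}{98}$)
$U = \sqrt{905}$ ($U = \sqrt{\left(-2452 - 484\right) + 3841} = \sqrt{-2936 + 3841} = \sqrt{905} \approx 30.083$)
$\left(F{\left(-164 \right)} + v\right) + U = \left(- \frac{47}{98} - 3175\right) + \sqrt{905} = - \frac{311197}{98} + \sqrt{905}$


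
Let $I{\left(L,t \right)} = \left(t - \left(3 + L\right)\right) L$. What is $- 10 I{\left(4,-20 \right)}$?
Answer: $1080$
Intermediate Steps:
$I{\left(L,t \right)} = L \left(-3 + t - L\right)$ ($I{\left(L,t \right)} = \left(-3 + t - L\right) L = L \left(-3 + t - L\right)$)
$- 10 I{\left(4,-20 \right)} = - 10 \cdot 4 \left(-3 - 20 - 4\right) = - 10 \cdot 4 \left(-27\right) = \left(-10\right) \left(-108\right) = 1080$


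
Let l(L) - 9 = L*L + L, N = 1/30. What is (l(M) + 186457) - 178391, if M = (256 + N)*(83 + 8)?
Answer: 488588695471/900 ≈ 5.4288e+8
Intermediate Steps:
N = 1/30 ≈ 0.033333
M = 698971/30 (M = (256 + 1/30)*(83 + 8) = (7681/30)*91 = 698971/30 ≈ 23299.)
l(L) = 9 + L + L² (l(L) = 9 + (L*L + L) = 9 + (L² + L) = 9 + (L + L²) = 9 + L + L²)
(l(M) + 186457) - 178391 = ((9 + 698971/30 + (698971/30)²) + 186457) - 178391 = ((9 + 698971/30 + 488560458841/900) + 186457) - 178391 = (488581436071/900 + 186457) - 178391 = 488749247371/900 - 178391 = 488588695471/900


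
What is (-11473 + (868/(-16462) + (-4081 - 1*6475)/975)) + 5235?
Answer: -3857589472/617325 ≈ -6248.9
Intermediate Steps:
(-11473 + (868/(-16462) + (-4081 - 1*6475)/975)) + 5235 = (-11473 + (868*(-1/16462) + (-4081 - 6475)*(1/975))) + 5235 = (-11473 + (-434/8231 - 10556*1/975)) + 5235 = (-11473 + (-434/8231 - 812/75)) + 5235 = (-11473 - 6716122/617325) + 5235 = -7089285847/617325 + 5235 = -3857589472/617325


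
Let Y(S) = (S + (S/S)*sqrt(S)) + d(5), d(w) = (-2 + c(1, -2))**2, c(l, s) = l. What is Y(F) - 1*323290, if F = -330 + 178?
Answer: -323441 + 2*I*sqrt(38) ≈ -3.2344e+5 + 12.329*I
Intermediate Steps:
d(w) = 1 (d(w) = (-2 + 1)**2 = (-1)**2 = 1)
F = -152
Y(S) = 1 + S + sqrt(S) (Y(S) = (S + (S/S)*sqrt(S)) + 1 = (S + 1*sqrt(S)) + 1 = (S + sqrt(S)) + 1 = 1 + S + sqrt(S))
Y(F) - 1*323290 = (1 - 152 + sqrt(-152)) - 1*323290 = (1 - 152 + 2*I*sqrt(38)) - 323290 = (-151 + 2*I*sqrt(38)) - 323290 = -323441 + 2*I*sqrt(38)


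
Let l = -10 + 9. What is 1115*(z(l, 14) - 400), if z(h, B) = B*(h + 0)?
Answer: -461610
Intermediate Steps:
l = -1
z(h, B) = B*h
1115*(z(l, 14) - 400) = 1115*(14*(-1) - 400) = 1115*(-14 - 400) = 1115*(-414) = -461610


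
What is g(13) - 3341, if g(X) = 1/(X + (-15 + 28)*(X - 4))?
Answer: -434329/130 ≈ -3341.0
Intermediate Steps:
g(X) = 1/(-52 + 14*X) (g(X) = 1/(X + 13*(-4 + X)) = 1/(X + (-52 + 13*X)) = 1/(-52 + 14*X))
g(13) - 3341 = 1/(2*(-26 + 7*13)) - 3341 = 1/(2*(-26 + 91)) - 3341 = (½)/65 - 3341 = (½)*(1/65) - 3341 = 1/130 - 3341 = -434329/130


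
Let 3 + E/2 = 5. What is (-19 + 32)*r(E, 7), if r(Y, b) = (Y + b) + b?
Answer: 234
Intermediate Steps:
E = 4 (E = -6 + 2*5 = -6 + 10 = 4)
r(Y, b) = Y + 2*b
(-19 + 32)*r(E, 7) = (-19 + 32)*(4 + 2*7) = 13*(4 + 14) = 13*18 = 234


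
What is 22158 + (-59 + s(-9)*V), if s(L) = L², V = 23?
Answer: 23962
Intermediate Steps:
22158 + (-59 + s(-9)*V) = 22158 + (-59 + (-9)²*23) = 22158 + (-59 + 81*23) = 22158 + (-59 + 1863) = 22158 + 1804 = 23962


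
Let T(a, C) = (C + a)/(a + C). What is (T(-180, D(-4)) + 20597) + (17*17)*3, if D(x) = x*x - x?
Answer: 21465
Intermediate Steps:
D(x) = x² - x
T(a, C) = 1 (T(a, C) = (C + a)/(C + a) = 1)
(T(-180, D(-4)) + 20597) + (17*17)*3 = (1 + 20597) + (17*17)*3 = 20598 + 289*3 = 20598 + 867 = 21465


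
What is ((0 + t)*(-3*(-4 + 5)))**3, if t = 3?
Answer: -729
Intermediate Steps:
((0 + t)*(-3*(-4 + 5)))**3 = ((0 + 3)*(-3*(-4 + 5)))**3 = (3*(-3*1))**3 = (3*(-3))**3 = (-9)**3 = -729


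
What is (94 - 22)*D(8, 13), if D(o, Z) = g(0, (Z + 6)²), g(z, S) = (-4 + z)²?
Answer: 1152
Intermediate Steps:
D(o, Z) = 16 (D(o, Z) = (-4 + 0)² = (-4)² = 16)
(94 - 22)*D(8, 13) = (94 - 22)*16 = 72*16 = 1152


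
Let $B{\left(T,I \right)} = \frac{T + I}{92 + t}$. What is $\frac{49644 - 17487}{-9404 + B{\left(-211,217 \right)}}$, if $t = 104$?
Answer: $- \frac{3151386}{921589} \approx -3.4195$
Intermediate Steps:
$B{\left(T,I \right)} = \frac{I}{196} + \frac{T}{196}$ ($B{\left(T,I \right)} = \frac{T + I}{92 + 104} = \frac{I + T}{196} = \left(I + T\right) \frac{1}{196} = \frac{I}{196} + \frac{T}{196}$)
$\frac{49644 - 17487}{-9404 + B{\left(-211,217 \right)}} = \frac{49644 - 17487}{-9404 + \left(\frac{1}{196} \cdot 217 + \frac{1}{196} \left(-211\right)\right)} = \frac{32157}{-9404 + \left(\frac{31}{28} - \frac{211}{196}\right)} = \frac{32157}{-9404 + \frac{3}{98}} = \frac{32157}{- \frac{921589}{98}} = 32157 \left(- \frac{98}{921589}\right) = - \frac{3151386}{921589}$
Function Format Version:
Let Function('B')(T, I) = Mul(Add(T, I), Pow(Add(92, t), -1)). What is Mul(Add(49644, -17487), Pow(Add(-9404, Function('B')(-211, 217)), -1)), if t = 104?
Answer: Rational(-3151386, 921589) ≈ -3.4195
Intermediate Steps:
Function('B')(T, I) = Add(Mul(Rational(1, 196), I), Mul(Rational(1, 196), T)) (Function('B')(T, I) = Mul(Add(T, I), Pow(Add(92, 104), -1)) = Mul(Add(I, T), Pow(196, -1)) = Mul(Add(I, T), Rational(1, 196)) = Add(Mul(Rational(1, 196), I), Mul(Rational(1, 196), T)))
Mul(Add(49644, -17487), Pow(Add(-9404, Function('B')(-211, 217)), -1)) = Mul(Add(49644, -17487), Pow(Add(-9404, Add(Mul(Rational(1, 196), 217), Mul(Rational(1, 196), -211))), -1)) = Mul(32157, Pow(Add(-9404, Add(Rational(31, 28), Rational(-211, 196))), -1)) = Mul(32157, Pow(Add(-9404, Rational(3, 98)), -1)) = Mul(32157, Pow(Rational(-921589, 98), -1)) = Mul(32157, Rational(-98, 921589)) = Rational(-3151386, 921589)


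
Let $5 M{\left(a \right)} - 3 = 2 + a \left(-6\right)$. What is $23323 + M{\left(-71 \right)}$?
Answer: $\frac{117046}{5} \approx 23409.0$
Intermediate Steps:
$M{\left(a \right)} = 1 - \frac{6 a}{5}$ ($M{\left(a \right)} = \frac{3}{5} + \frac{2 + a \left(-6\right)}{5} = \frac{3}{5} + \frac{2 - 6 a}{5} = \frac{3}{5} - \left(- \frac{2}{5} + \frac{6 a}{5}\right) = 1 - \frac{6 a}{5}$)
$23323 + M{\left(-71 \right)} = 23323 + \left(1 - - \frac{426}{5}\right) = 23323 + \left(1 + \frac{426}{5}\right) = 23323 + \frac{431}{5} = \frac{117046}{5}$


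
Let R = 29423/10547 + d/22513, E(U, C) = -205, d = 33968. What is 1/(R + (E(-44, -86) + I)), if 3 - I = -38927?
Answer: 237444611/9196063221470 ≈ 2.5820e-5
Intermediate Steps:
I = 38930 (I = 3 - 1*(-38927) = 3 + 38927 = 38930)
R = 1020660495/237444611 (R = 29423/10547 + 33968/22513 = 1020660495/237444611 ≈ 4.2985)
1/(R + (E(-44, -86) + I)) = 1/(1020660495/237444611 + (-205 + 38930)) = 1/(1020660495/237444611 + 38725) = 1/(9196063221470/237444611) = 237444611/9196063221470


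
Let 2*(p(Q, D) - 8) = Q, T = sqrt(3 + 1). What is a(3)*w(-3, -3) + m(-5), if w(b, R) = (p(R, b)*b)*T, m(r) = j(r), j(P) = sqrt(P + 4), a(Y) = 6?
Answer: -234 + I ≈ -234.0 + 1.0*I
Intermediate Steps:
T = 2 (T = sqrt(4) = 2)
p(Q, D) = 8 + Q/2
j(P) = sqrt(4 + P)
m(r) = sqrt(4 + r)
w(b, R) = 2*b*(8 + R/2) (w(b, R) = ((8 + R/2)*b)*2 = (b*(8 + R/2))*2 = 2*b*(8 + R/2))
a(3)*w(-3, -3) + m(-5) = 6*(-3*(16 - 3)) + sqrt(4 - 5) = 6*(-3*13) + sqrt(-1) = 6*(-39) + I = -234 + I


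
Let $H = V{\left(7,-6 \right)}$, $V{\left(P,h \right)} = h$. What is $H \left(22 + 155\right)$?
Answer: $-1062$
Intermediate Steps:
$H = -6$
$H \left(22 + 155\right) = - 6 \left(22 + 155\right) = \left(-6\right) 177 = -1062$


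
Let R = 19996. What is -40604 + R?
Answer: -20608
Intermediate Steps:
-40604 + R = -40604 + 19996 = -20608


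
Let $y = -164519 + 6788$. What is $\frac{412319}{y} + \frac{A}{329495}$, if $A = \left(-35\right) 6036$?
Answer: $- \frac{33835859993}{10394315169} \approx -3.2552$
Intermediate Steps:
$y = -157731$
$A = -211260$
$\frac{412319}{y} + \frac{A}{329495} = \frac{412319}{-157731} - \frac{211260}{329495} = 412319 \left(- \frac{1}{157731}\right) - \frac{42252}{65899} = - \frac{412319}{157731} - \frac{42252}{65899} = - \frac{33835859993}{10394315169}$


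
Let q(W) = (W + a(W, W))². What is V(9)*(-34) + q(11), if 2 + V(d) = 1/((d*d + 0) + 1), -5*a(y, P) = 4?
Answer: 175916/1025 ≈ 171.63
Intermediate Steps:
a(y, P) = -⅘ (a(y, P) = -⅕*4 = -⅘)
V(d) = -2 + 1/(1 + d²) (V(d) = -2 + 1/((d*d + 0) + 1) = -2 + 1/((d² + 0) + 1) = -2 + 1/(d² + 1) = -2 + 1/(1 + d²))
q(W) = (-⅘ + W)² (q(W) = (W - ⅘)² = (-⅘ + W)²)
V(9)*(-34) + q(11) = ((-1 - 2*9²)/(1 + 9²))*(-34) + (-4 + 5*11)²/25 = ((-1 - 2*81)/(1 + 81))*(-34) + (-4 + 55)²/25 = ((-1 - 162)/82)*(-34) + (1/25)*51² = ((1/82)*(-163))*(-34) + (1/25)*2601 = -163/82*(-34) + 2601/25 = 2771/41 + 2601/25 = 175916/1025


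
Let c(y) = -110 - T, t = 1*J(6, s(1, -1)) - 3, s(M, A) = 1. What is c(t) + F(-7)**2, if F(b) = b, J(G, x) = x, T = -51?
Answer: -10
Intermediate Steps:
t = -2 (t = 1*1 - 3 = 1 - 3 = -2)
c(y) = -59 (c(y) = -110 - 1*(-51) = -110 + 51 = -59)
c(t) + F(-7)**2 = -59 + (-7)**2 = -59 + 49 = -10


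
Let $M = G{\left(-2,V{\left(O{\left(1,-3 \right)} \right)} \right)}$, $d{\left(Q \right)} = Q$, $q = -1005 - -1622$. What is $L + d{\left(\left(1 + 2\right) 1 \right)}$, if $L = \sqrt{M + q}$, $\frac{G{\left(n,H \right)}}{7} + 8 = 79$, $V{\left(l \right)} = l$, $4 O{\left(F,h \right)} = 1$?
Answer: $3 + \sqrt{1114} \approx 36.377$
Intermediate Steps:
$q = 617$ ($q = -1005 + 1622 = 617$)
$O{\left(F,h \right)} = \frac{1}{4}$ ($O{\left(F,h \right)} = \frac{1}{4} \cdot 1 = \frac{1}{4}$)
$G{\left(n,H \right)} = 497$ ($G{\left(n,H \right)} = -56 + 7 \cdot 79 = -56 + 553 = 497$)
$M = 497$
$L = \sqrt{1114}$ ($L = \sqrt{497 + 617} = \sqrt{1114} \approx 33.377$)
$L + d{\left(\left(1 + 2\right) 1 \right)} = \sqrt{1114} + \left(1 + 2\right) 1 = \sqrt{1114} + 3 \cdot 1 = \sqrt{1114} + 3 = 3 + \sqrt{1114}$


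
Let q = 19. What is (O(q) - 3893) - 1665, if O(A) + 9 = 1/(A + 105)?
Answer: -690307/124 ≈ -5567.0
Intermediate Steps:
O(A) = -9 + 1/(105 + A) (O(A) = -9 + 1/(A + 105) = -9 + 1/(105 + A))
(O(q) - 3893) - 1665 = ((-944 - 9*19)/(105 + 19) - 3893) - 1665 = ((-944 - 171)/124 - 3893) - 1665 = ((1/124)*(-1115) - 3893) - 1665 = (-1115/124 - 3893) - 1665 = -483847/124 - 1665 = -690307/124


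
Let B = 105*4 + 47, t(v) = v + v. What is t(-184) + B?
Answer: 99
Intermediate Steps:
t(v) = 2*v
B = 467 (B = 420 + 47 = 467)
t(-184) + B = 2*(-184) + 467 = -368 + 467 = 99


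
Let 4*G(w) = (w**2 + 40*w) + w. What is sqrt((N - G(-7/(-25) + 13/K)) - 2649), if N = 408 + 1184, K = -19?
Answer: I*sqrt(237560041)/475 ≈ 32.448*I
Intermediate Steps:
G(w) = w**2/4 + 41*w/4 (G(w) = ((w**2 + 40*w) + w)/4 = (w**2 + 41*w)/4 = w**2/4 + 41*w/4)
N = 1592
sqrt((N - G(-7/(-25) + 13/K)) - 2649) = sqrt((1592 - (-7/(-25) + 13/(-19))*(41 + (-7/(-25) + 13/(-19)))/4) - 2649) = sqrt((1592 - (-7*(-1/25) + 13*(-1/19))*(41 + (-7*(-1/25) + 13*(-1/19)))/4) - 2649) = sqrt((1592 - (7/25 - 13/19)*(41 + (7/25 - 13/19))/4) - 2649) = sqrt((1592 - (-192)*(41 - 192/475)/(4*475)) - 2649) = sqrt((1592 - (-192)*19283/(4*475*475)) - 2649) = sqrt((1592 - 1*(-925584/225625)) - 2649) = sqrt((1592 + 925584/225625) - 2649) = sqrt(360120584/225625 - 2649) = sqrt(-237560041/225625) = I*sqrt(237560041)/475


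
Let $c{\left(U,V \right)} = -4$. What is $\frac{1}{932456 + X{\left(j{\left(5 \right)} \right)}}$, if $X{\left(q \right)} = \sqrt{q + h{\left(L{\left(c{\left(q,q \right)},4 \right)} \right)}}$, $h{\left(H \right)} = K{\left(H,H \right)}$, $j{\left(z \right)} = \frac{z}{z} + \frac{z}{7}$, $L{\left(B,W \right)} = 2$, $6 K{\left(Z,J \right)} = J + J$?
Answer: $\frac{9790788}{9129479015303} - \frac{5 \sqrt{42}}{18258958030606} \approx 1.0724 \cdot 10^{-6}$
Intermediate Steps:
$K{\left(Z,J \right)} = \frac{J}{3}$ ($K{\left(Z,J \right)} = \frac{J + J}{6} = \frac{2 J}{6} = \frac{J}{3}$)
$j{\left(z \right)} = 1 + \frac{z}{7}$ ($j{\left(z \right)} = 1 + z \frac{1}{7} = 1 + \frac{z}{7}$)
$h{\left(H \right)} = \frac{H}{3}$
$X{\left(q \right)} = \sqrt{\frac{2}{3} + q}$ ($X{\left(q \right)} = \sqrt{q + \frac{1}{3} \cdot 2} = \sqrt{q + \frac{2}{3}} = \sqrt{\frac{2}{3} + q}$)
$\frac{1}{932456 + X{\left(j{\left(5 \right)} \right)}} = \frac{1}{932456 + \frac{\sqrt{6 + 9 \left(1 + \frac{1}{7} \cdot 5\right)}}{3}} = \frac{1}{932456 + \frac{\sqrt{6 + 9 \left(1 + \frac{5}{7}\right)}}{3}} = \frac{1}{932456 + \frac{\sqrt{6 + 9 \cdot \frac{12}{7}}}{3}} = \frac{1}{932456 + \frac{\sqrt{6 + \frac{108}{7}}}{3}} = \frac{1}{932456 + \frac{\sqrt{\frac{150}{7}}}{3}} = \frac{1}{932456 + \frac{\frac{5}{7} \sqrt{42}}{3}} = \frac{1}{932456 + \frac{5 \sqrt{42}}{21}}$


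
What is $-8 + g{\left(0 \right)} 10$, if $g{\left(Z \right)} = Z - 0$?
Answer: $-8$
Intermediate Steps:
$g{\left(Z \right)} = Z$ ($g{\left(Z \right)} = Z + 0 = Z$)
$-8 + g{\left(0 \right)} 10 = -8 + 0 \cdot 10 = -8 + 0 = -8$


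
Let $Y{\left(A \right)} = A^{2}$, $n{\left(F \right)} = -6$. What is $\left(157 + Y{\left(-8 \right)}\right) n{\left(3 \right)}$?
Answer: $-1326$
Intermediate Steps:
$\left(157 + Y{\left(-8 \right)}\right) n{\left(3 \right)} = \left(157 + \left(-8\right)^{2}\right) \left(-6\right) = \left(157 + 64\right) \left(-6\right) = 221 \left(-6\right) = -1326$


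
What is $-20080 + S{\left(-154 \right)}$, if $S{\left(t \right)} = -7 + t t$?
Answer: $3629$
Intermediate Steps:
$S{\left(t \right)} = -7 + t^{2}$
$-20080 + S{\left(-154 \right)} = -20080 - \left(7 - \left(-154\right)^{2}\right) = -20080 + \left(-7 + 23716\right) = -20080 + 23709 = 3629$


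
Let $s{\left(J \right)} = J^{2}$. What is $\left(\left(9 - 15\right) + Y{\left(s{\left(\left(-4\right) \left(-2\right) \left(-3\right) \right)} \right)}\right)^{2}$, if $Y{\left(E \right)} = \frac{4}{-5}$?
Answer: $\frac{1156}{25} \approx 46.24$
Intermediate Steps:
$Y{\left(E \right)} = - \frac{4}{5}$ ($Y{\left(E \right)} = 4 \left(- \frac{1}{5}\right) = - \frac{4}{5}$)
$\left(\left(9 - 15\right) + Y{\left(s{\left(\left(-4\right) \left(-2\right) \left(-3\right) \right)} \right)}\right)^{2} = \left(\left(9 - 15\right) - \frac{4}{5}\right)^{2} = \left(-6 - \frac{4}{5}\right)^{2} = \left(- \frac{34}{5}\right)^{2} = \frac{1156}{25}$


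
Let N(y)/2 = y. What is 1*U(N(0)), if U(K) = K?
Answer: 0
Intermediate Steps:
N(y) = 2*y
1*U(N(0)) = 1*(2*0) = 1*0 = 0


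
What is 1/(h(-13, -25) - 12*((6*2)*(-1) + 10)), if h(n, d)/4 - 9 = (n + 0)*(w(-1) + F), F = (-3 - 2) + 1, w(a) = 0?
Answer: 1/268 ≈ 0.0037313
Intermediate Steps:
F = -4 (F = -5 + 1 = -4)
h(n, d) = 36 - 16*n (h(n, d) = 36 + 4*((n + 0)*(0 - 4)) = 36 + 4*(n*(-4)) = 36 + 4*(-4*n) = 36 - 16*n)
1/(h(-13, -25) - 12*((6*2)*(-1) + 10)) = 1/((36 - 16*(-13)) - 12*((6*2)*(-1) + 10)) = 1/((36 + 208) - 12*(12*(-1) + 10)) = 1/(244 - 12*(-12 + 10)) = 1/(244 - 12*(-2)) = 1/(244 + 24) = 1/268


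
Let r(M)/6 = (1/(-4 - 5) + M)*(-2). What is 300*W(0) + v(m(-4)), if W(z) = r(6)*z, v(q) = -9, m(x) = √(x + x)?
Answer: -9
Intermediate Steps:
m(x) = √2*√x (m(x) = √(2*x) = √2*√x)
r(M) = 4/3 - 12*M (r(M) = 6*((1/(-4 - 5) + M)*(-2)) = 6*((1/(-9) + M)*(-2)) = 6*((-⅑ + M)*(-2)) = 6*(2/9 - 2*M) = 4/3 - 12*M)
W(z) = -212*z/3 (W(z) = (4/3 - 12*6)*z = (4/3 - 72)*z = -212*z/3)
300*W(0) + v(m(-4)) = 300*(-212/3*0) - 9 = 300*0 - 9 = 0 - 9 = -9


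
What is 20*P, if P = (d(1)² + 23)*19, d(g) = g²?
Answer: 9120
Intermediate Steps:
P = 456 (P = ((1²)² + 23)*19 = (1² + 23)*19 = (1 + 23)*19 = 24*19 = 456)
20*P = 20*456 = 9120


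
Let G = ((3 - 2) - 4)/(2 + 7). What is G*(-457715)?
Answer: 457715/3 ≈ 1.5257e+5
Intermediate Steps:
G = -⅓ (G = (1 - 4)/9 = -3*⅑ = -⅓ ≈ -0.33333)
G*(-457715) = -⅓*(-457715) = 457715/3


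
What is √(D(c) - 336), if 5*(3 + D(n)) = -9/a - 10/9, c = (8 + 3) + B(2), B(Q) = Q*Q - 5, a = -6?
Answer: I*√305030/30 ≈ 18.41*I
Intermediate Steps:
B(Q) = -5 + Q² (B(Q) = Q² - 5 = -5 + Q²)
c = 10 (c = (8 + 3) + (-5 + 2²) = 11 + (-5 + 4) = 11 - 1 = 10)
D(n) = -263/90 (D(n) = -3 + (-9/(-6) - 10/9)/5 = -3 + (-9*(-⅙) - 10*⅑)/5 = -3 + (3/2 - 10/9)/5 = -3 + (⅕)*(7/18) = -3 + 7/90 = -263/90)
√(D(c) - 336) = √(-263/90 - 336) = √(-30503/90) = I*√305030/30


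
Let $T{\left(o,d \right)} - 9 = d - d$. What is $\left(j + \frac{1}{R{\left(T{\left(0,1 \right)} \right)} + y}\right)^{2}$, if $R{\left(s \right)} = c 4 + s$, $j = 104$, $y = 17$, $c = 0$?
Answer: $\frac{7317025}{676} \approx 10824.0$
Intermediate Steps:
$T{\left(o,d \right)} = 9$ ($T{\left(o,d \right)} = 9 + \left(d - d\right) = 9 + 0 = 9$)
$R{\left(s \right)} = s$ ($R{\left(s \right)} = 0 \cdot 4 + s = 0 + s = s$)
$\left(j + \frac{1}{R{\left(T{\left(0,1 \right)} \right)} + y}\right)^{2} = \left(104 + \frac{1}{9 + 17}\right)^{2} = \left(104 + \frac{1}{26}\right)^{2} = \left(\frac{2705}{26}\right)^{2} = \frac{7317025}{676}$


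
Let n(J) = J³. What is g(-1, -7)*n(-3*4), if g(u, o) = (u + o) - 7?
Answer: 25920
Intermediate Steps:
g(u, o) = -7 + o + u (g(u, o) = (o + u) - 7 = -7 + o + u)
g(-1, -7)*n(-3*4) = (-7 - 7 - 1)*(-3*4)³ = -15*(-12)³ = -15*(-1728) = 25920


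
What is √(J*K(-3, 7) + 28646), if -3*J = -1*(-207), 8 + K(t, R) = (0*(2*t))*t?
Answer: √29198 ≈ 170.87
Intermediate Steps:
K(t, R) = -8 (K(t, R) = -8 + (0*(2*t))*t = -8 + 0*t = -8 + 0 = -8)
J = -69 (J = -(-1)*(-207)/3 = -⅓*207 = -69)
√(J*K(-3, 7) + 28646) = √(-69*(-8) + 28646) = √(552 + 28646) = √29198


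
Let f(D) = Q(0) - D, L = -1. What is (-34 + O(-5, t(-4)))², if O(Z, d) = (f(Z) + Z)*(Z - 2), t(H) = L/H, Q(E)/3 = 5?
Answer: 19321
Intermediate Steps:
Q(E) = 15 (Q(E) = 3*5 = 15)
f(D) = 15 - D
t(H) = -1/H
O(Z, d) = -30 + 15*Z (O(Z, d) = ((15 - Z) + Z)*(Z - 2) = 15*(-2 + Z) = -30 + 15*Z)
(-34 + O(-5, t(-4)))² = (-34 + (-30 + 15*(-5)))² = (-34 + (-30 - 75))² = (-34 - 105)² = (-139)² = 19321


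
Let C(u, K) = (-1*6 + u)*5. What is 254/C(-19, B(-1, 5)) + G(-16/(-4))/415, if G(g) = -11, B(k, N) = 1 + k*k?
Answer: -21357/10375 ≈ -2.0585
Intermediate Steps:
B(k, N) = 1 + k²
C(u, K) = -30 + 5*u (C(u, K) = (-6 + u)*5 = -30 + 5*u)
254/C(-19, B(-1, 5)) + G(-16/(-4))/415 = 254/(-30 + 5*(-19)) - 11/415 = 254/(-30 - 95) - 11*1/415 = 254/(-125) - 11/415 = 254*(-1/125) - 11/415 = -254/125 - 11/415 = -21357/10375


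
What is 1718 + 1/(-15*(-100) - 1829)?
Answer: 565221/329 ≈ 1718.0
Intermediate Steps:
1718 + 1/(-15*(-100) - 1829) = 1718 + 1/(1500 - 1829) = 1718 + 1/(-329) = 1718 - 1/329 = 565221/329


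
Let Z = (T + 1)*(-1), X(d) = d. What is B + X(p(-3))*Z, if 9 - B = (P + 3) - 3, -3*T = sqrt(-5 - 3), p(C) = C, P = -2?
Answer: 14 - 2*I*sqrt(2) ≈ 14.0 - 2.8284*I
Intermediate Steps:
T = -2*I*sqrt(2)/3 (T = -sqrt(-5 - 3)/3 = -2*I*sqrt(2)/3 ≈ -0.94281*I)
B = 11 (B = 9 - ((-2 + 3) - 3) = 9 - (1 - 3) = 9 - 1*(-2) = 9 + 2 = 11)
Z = -1 + 2*I*sqrt(2)/3 (Z = (-2*I*sqrt(2)/3 + 1)*(-1) = (1 - 2*I*sqrt(2)/3)*(-1) = -1 + 2*I*sqrt(2)/3 ≈ -1.0 + 0.94281*I)
B + X(p(-3))*Z = 11 - 3*(-1 + 2*I*sqrt(2)/3) = 11 + (3 - 2*I*sqrt(2)) = 14 - 2*I*sqrt(2)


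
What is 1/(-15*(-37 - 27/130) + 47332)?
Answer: 26/1245143 ≈ 2.0881e-5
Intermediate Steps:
1/(-15*(-37 - 27/130) + 47332) = 1/(-15*(-4837/130) + 47332) = 1/(14511/26 + 47332) = 1/(1245143/26) = 26/1245143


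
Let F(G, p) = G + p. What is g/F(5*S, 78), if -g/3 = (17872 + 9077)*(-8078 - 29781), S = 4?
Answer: 3060786573/98 ≈ 3.1233e+7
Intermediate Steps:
g = 3060786573 (g = -3*(17872 + 9077)*(-8078 - 29781) = -80847*(-37859) = -3*(-1020262191) = 3060786573)
g/F(5*S, 78) = 3060786573/(5*4 + 78) = 3060786573/(20 + 78) = 3060786573/98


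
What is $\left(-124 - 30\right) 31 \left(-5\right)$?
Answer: $23870$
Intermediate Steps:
$\left(-124 - 30\right) 31 \left(-5\right) = \left(-154\right) \left(-155\right) = 23870$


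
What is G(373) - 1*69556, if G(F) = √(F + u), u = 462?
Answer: -69556 + √835 ≈ -69527.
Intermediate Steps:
G(F) = √(462 + F) (G(F) = √(F + 462) = √(462 + F))
G(373) - 1*69556 = √(462 + 373) - 1*69556 = √835 - 69556 = -69556 + √835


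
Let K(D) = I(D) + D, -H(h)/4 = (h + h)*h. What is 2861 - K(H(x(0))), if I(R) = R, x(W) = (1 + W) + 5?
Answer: 3437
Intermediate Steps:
x(W) = 6 + W
H(h) = -8*h² (H(h) = -4*(h + h)*h = -4*2*h*h = -8*h²)
K(D) = 2*D (K(D) = D + D = 2*D)
2861 - K(H(x(0))) = 2861 - 2*(-8*(6 + 0)²) = 2861 - 2*(-8*6²) = 2861 - 2*(-8*36) = 2861 - 2*(-288) = 2861 - 1*(-576) = 2861 + 576 = 3437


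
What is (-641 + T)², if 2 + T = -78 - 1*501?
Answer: 1493284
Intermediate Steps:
T = -581 (T = -2 + (-78 - 1*501) = -2 + (-78 - 501) = -2 - 579 = -581)
(-641 + T)² = (-641 - 581)² = (-1222)² = 1493284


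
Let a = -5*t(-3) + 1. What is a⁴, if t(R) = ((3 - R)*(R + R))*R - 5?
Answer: 69799526416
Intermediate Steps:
t(R) = -5 + 2*R²*(3 - R) (t(R) = ((3 - R)*(2*R))*R - 5 = (2*R*(3 - R))*R - 5 = 2*R²*(3 - R) - 5 = -5 + 2*R²*(3 - R))
a = -514 (a = -5*(-5 - 2*(-3)³ + 6*(-3)²) + 1 = -5*(-5 - 2*(-27) + 6*9) + 1 = -5*(-5 + 54 + 54) + 1 = -5*103 + 1 = -515 + 1 = -514)
a⁴ = (-514)⁴ = 69799526416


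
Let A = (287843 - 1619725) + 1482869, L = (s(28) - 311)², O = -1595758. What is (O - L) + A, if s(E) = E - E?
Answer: -1541492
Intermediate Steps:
s(E) = 0
L = 96721 (L = (0 - 311)² = (-311)² = 96721)
A = 150987 (A = -1331882 + 1482869 = 150987)
(O - L) + A = (-1595758 - 1*96721) + 150987 = (-1595758 - 96721) + 150987 = -1692479 + 150987 = -1541492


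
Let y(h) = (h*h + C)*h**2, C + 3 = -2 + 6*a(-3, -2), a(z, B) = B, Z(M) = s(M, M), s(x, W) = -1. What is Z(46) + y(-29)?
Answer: 692983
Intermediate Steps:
Z(M) = -1
C = -17 (C = -3 + (-2 + 6*(-2)) = -3 + (-2 - 12) = -3 - 14 = -17)
y(h) = h**2*(-17 + h**2) (y(h) = (h*h - 17)*h**2 = (h**2 - 17)*h**2 = (-17 + h**2)*h**2 = h**2*(-17 + h**2))
Z(46) + y(-29) = -1 + (-29)**2*(-17 + (-29)**2) = -1 + 841*(-17 + 841) = -1 + 841*824 = -1 + 692984 = 692983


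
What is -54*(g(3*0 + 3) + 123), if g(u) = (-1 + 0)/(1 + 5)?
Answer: -6633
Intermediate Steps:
g(u) = -⅙ (g(u) = -1/6 = -1*⅙ = -⅙)
-54*(g(3*0 + 3) + 123) = -54*(-⅙ + 123) = -54*737/6 = -6633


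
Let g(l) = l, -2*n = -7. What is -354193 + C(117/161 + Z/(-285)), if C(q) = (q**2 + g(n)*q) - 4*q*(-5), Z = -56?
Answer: -1491364476095413/4210866450 ≈ -3.5417e+5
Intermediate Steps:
n = 7/2 (n = -1/2*(-7) = 7/2 ≈ 3.5000)
C(q) = q**2 + 47*q/2 (C(q) = (q**2 + 7*q/2) - 4*q*(-5) = (q**2 + 7*q/2) + 20*q = q**2 + 47*q/2)
-354193 + C(117/161 + Z/(-285)) = -354193 + (117/161 - 56/(-285))*(47 + 2*(117/161 - 56/(-285)))/2 = -354193 + (117*(1/161) - 56*(-1/285))*(47 + 2*(117*(1/161) - 56*(-1/285)))/2 = -354193 + (117/161 + 56/285)*(47 + 2*(117/161 + 56/285))/2 = -354193 + (1/2)*(42361/45885)*(47 + 2*(42361/45885)) = -354193 + (1/2)*(42361/45885)*(47 + 84722/45885) = -354193 + (1/2)*(42361/45885)*(2241317/45885) = -354193 + 94944429437/4210866450 = -1491364476095413/4210866450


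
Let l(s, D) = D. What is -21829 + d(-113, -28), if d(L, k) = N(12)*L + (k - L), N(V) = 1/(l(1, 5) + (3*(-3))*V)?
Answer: -2239519/103 ≈ -21743.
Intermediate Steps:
N(V) = 1/(5 - 9*V) (N(V) = 1/(5 + (3*(-3))*V) = 1/(5 - 9*V))
d(L, k) = k - 104*L/103 (d(L, k) = (-1/(-5 + 9*12))*L + (k - L) = (-1/(-5 + 108))*L + (k - L) = (-1/103)*L + (k - L) = (-1*1/103)*L + (k - L) = -L/103 + (k - L) = k - 104*L/103)
-21829 + d(-113, -28) = -21829 + (-28 - 104/103*(-113)) = -21829 + (-28 + 11752/103) = -21829 + 8868/103 = -2239519/103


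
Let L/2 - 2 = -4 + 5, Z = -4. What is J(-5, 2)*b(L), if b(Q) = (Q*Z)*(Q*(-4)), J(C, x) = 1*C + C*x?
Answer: -8640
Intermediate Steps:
J(C, x) = C + C*x
L = 6 (L = 4 + 2*(-4 + 5) = 4 + 2*1 = 4 + 2 = 6)
b(Q) = 16*Q² (b(Q) = (Q*(-4))*(Q*(-4)) = (-4*Q)*(-4*Q) = 16*Q²)
J(-5, 2)*b(L) = (-5*(1 + 2))*(16*6²) = (-5*3)*(16*36) = -15*576 = -8640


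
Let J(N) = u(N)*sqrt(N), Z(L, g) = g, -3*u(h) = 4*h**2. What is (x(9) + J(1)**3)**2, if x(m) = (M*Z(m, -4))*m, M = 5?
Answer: 24245776/729 ≈ 33259.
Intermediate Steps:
u(h) = -4*h**2/3
J(N) = -4*N**(5/2)/3 (J(N) = (-4*N**2/3)*sqrt(N) = -4*N**(5/2)/3)
x(m) = -20*m (x(m) = (5*(-4))*m = -20*m)
(x(9) + J(1)**3)**2 = (-20*9 + (-4*1**(5/2)/3)**3)**2 = (-180 + (-4/3*1)**3)**2 = (-180 + (-4/3)**3)**2 = (-180 - 64/27)**2 = (-4924/27)**2 = 24245776/729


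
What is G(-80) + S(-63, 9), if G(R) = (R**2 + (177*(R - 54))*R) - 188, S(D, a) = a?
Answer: 1903661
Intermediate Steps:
G(R) = -188 + R**2 + R*(-9558 + 177*R) (G(R) = (R**2 + (177*(-54 + R))*R) - 188 = (R**2 + (-9558 + 177*R)*R) - 188 = (R**2 + R*(-9558 + 177*R)) - 188 = -188 + R**2 + R*(-9558 + 177*R))
G(-80) + S(-63, 9) = (-188 - 9558*(-80) + 178*(-80)**2) + 9 = (-188 + 764640 + 178*6400) + 9 = (-188 + 764640 + 1139200) + 9 = 1903652 + 9 = 1903661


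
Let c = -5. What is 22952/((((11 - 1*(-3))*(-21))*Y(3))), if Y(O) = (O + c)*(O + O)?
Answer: 2869/441 ≈ 6.5057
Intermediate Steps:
Y(O) = 2*O*(-5 + O) (Y(O) = (O - 5)*(O + O) = (-5 + O)*(2*O) = 2*O*(-5 + O))
22952/((((11 - 1*(-3))*(-21))*Y(3))) = 22952/((((11 - 1*(-3))*(-21))*(2*3*(-5 + 3)))) = 22952/((((11 + 3)*(-21))*(2*3*(-2)))) = 22952/(((14*(-21))*(-12))) = 22952/((-294*(-12))) = 22952/3528 = 22952*(1/3528) = 2869/441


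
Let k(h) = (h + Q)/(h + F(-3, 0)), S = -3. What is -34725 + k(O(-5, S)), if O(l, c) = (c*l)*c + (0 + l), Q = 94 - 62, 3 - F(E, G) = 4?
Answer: -590319/17 ≈ -34725.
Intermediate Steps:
F(E, G) = -1 (F(E, G) = 3 - 1*4 = 3 - 4 = -1)
Q = 32
O(l, c) = l + l*c² (O(l, c) = l*c² + l = l + l*c²)
k(h) = (32 + h)/(-1 + h) (k(h) = (h + 32)/(h - 1) = (32 + h)/(-1 + h))
-34725 + k(O(-5, S)) = -34725 + (32 - 5*(1 + (-3)²))/(-1 - 5*(1 + (-3)²)) = -34725 + (32 - 5*(1 + 9))/(-1 - 5*(1 + 9)) = -34725 + (32 - 5*10)/(-1 - 5*10) = -34725 + (32 - 50)/(-1 - 50) = -34725 - 18/(-51) = -34725 - 1/51*(-18) = -34725 + 6/17 = -590319/17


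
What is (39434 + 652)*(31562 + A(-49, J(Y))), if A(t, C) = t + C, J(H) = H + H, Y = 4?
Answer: 1263550806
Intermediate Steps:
J(H) = 2*H
A(t, C) = C + t
(39434 + 652)*(31562 + A(-49, J(Y))) = (39434 + 652)*(31562 + (2*4 - 49)) = 40086*(31562 + (8 - 49)) = 40086*(31562 - 41) = 40086*31521 = 1263550806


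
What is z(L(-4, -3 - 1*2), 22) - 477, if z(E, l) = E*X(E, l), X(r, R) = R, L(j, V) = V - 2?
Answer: -631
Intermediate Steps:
L(j, V) = -2 + V
z(E, l) = E*l
z(L(-4, -3 - 1*2), 22) - 477 = (-2 + (-3 - 1*2))*22 - 477 = (-2 + (-3 - 2))*22 - 477 = (-2 - 5)*22 - 477 = -7*22 - 477 = -154 - 477 = -631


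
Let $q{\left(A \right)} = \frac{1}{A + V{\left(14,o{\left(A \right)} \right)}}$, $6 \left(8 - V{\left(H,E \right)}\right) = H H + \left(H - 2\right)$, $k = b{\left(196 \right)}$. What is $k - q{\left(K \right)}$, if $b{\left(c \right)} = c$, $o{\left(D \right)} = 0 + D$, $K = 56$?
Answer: $\frac{17245}{88} \approx 195.97$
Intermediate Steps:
$o{\left(D \right)} = D$
$k = 196$
$V{\left(H,E \right)} = \frac{25}{3} - \frac{H}{6} - \frac{H^{2}}{6}$ ($V{\left(H,E \right)} = 8 - \frac{H H + \left(H - 2\right)}{6} = 8 - \frac{H^{2} + \left(H - 2\right)}{6} = 8 - \frac{H^{2} + \left(-2 + H\right)}{6} = 8 - \frac{-2 + H + H^{2}}{6} = 8 - \left(- \frac{1}{3} + \frac{H}{6} + \frac{H^{2}}{6}\right) = \frac{25}{3} - \frac{H}{6} - \frac{H^{2}}{6}$)
$q{\left(A \right)} = \frac{1}{- \frac{80}{3} + A}$ ($q{\left(A \right)} = \frac{1}{A - \left(-6 + \frac{98}{3}\right)} = \frac{1}{A - \frac{80}{3}} = \frac{1}{- \frac{80}{3} + A}$)
$k - q{\left(K \right)} = 196 - \frac{3}{-80 + 3 \cdot 56} = 196 - \frac{3}{-80 + 168} = 196 - \frac{3}{88} = \frac{17245}{88}$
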